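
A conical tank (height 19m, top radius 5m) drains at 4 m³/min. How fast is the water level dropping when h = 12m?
361/(900π) ≈ 0.1277 m/min

r/h = 5/19, so r = (5/19)h
V = (1/3)πr²h = (1/3)π((5/19)h)²h = (25/1083)πh³
dV/dh = (25/361)πh²
dh/dt = (dV/dt)/(dV/dh) = -4/((25/361)π·12²) = -361/(900π) m/min
The level is dropping at 361/(900π) ≈ 0.1277 m/min.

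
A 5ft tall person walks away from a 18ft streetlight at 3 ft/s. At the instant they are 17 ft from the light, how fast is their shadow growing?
15/13 ft/s

By similar triangles: 18/(x+s) = 5/s
Solving: s = 5x/13
ds/dt = 5/13 · dx/dt = 5/13 · 3 = 15/13 ft/s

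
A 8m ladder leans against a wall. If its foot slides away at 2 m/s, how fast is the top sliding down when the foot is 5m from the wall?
10√39/39 ≈ 1.601 m/s

x² + y² = 8²
2x·dx/dt + 2y·dy/dt = 0
dy/dt = -x/y · dx/dt = -5/√39 · 2 = -10√39/39 m/s
The top is descending at 10√39/39 ≈ 1.601 m/s.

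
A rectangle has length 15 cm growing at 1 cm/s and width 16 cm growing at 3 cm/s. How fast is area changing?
61 cm²/s

A = lw
dA/dt = w·dl/dt + l·dw/dt = 16·1 + 15·3 = 61 cm²/s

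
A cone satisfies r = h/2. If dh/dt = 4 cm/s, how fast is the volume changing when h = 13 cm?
169π cm³/s

V = (1/3)π(h/2)²h = πh³/12
dV/dt = πh²/4 · 4
At h = 13: dV/dt = 169π cm³/s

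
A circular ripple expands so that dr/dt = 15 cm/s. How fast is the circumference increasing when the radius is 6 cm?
30π cm/s

C = 2πr
dC/dt = 2π · dr/dt = 2π · 15 = 30π cm/s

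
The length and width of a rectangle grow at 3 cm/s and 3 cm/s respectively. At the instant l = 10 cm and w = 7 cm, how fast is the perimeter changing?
12 cm/s

P = 2(l + w)
dP/dt = 2(dl/dt + dw/dt) = 2(3 + 3) = 12 cm/s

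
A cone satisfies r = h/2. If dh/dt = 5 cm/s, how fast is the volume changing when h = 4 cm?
20π cm³/s

V = (1/3)π(h/2)²h = πh³/12
dV/dt = πh²/4 · 5
At h = 4: dV/dt = 20π cm³/s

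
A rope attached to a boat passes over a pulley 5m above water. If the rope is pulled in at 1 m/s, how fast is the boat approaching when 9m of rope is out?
9√14/28 ≈ 1.203 m/s

rope² = x² + 5²
x = √(9² - 5²) = 2√14
dx/dt = (rope/x) · d(rope)/dt = (9/(2√14)) · (-1) = -9√14/28 m/s
The boat approaches at 9√14/28 ≈ 1.203 m/s.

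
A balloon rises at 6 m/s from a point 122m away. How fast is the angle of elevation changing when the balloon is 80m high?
0.034392 rad/s

tan(θ) = y/122
sec²(θ) · dθ/dt = (1/122) · dy/dt
dθ/dt = cos²(θ)/122 · 6 = 122/(122² + 80²) · 6
dθ/dt = 0.034392 rad/s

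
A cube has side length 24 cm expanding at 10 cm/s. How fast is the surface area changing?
2880 cm²/s

A = 6s²
dA/dt = 12s · ds/dt = 12·24·10 = 2880 cm²/s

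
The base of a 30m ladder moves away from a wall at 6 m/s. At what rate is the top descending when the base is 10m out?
3√2/2 ≈ 2.121 m/s

x² + y² = 30²
2x·dx/dt + 2y·dy/dt = 0
dy/dt = -x/y · dx/dt = -10/(20√2) · 6 = -3√2/2 m/s
The top is descending at 3√2/2 ≈ 2.121 m/s.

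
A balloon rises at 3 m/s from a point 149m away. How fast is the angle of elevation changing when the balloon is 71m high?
0.016408 rad/s

tan(θ) = y/149
sec²(θ) · dθ/dt = (1/149) · dy/dt
dθ/dt = cos²(θ)/149 · 3 = 149/(149² + 71²) · 3
dθ/dt = 0.016408 rad/s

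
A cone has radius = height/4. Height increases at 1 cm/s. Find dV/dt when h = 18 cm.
81π/4 cm³/s

V = (1/3)π(h/4)²h = πh³/48
dV/dt = πh²/16 · 1
At h = 18: dV/dt = 81π/4 cm³/s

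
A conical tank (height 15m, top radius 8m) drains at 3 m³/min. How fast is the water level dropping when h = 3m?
75/(64π) ≈ 0.373 m/min

r/h = 8/15, so r = (8/15)h
V = (1/3)πr²h = (1/3)π((8/15)h)²h = (64/675)πh³
dV/dh = (64/225)πh²
dh/dt = (dV/dt)/(dV/dh) = -3/((64/225)π·3²) = -75/(64π) m/min
The level is dropping at 75/(64π) ≈ 0.373 m/min.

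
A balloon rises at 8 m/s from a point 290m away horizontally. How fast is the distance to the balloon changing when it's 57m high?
456√87349/87349 ≈ 1.543 m/s

z² = 290² + y²
z = √(290² + 57²) = √87349
dz/dt = y/z · dy/dt = 57/√87349 · 8 = 456√87349/87349 ≈ 1.543 m/s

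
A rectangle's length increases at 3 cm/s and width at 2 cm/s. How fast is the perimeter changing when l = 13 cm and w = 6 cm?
10 cm/s

P = 2(l + w)
dP/dt = 2(dl/dt + dw/dt) = 2(3 + 2) = 10 cm/s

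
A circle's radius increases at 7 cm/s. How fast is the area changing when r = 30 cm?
420π cm²/s

A = πr²
dA/dt = 2πr · dr/dt = 2π(30)(7) = 420π cm²/s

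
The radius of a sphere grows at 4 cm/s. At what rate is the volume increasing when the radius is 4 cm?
256π cm³/s

V = (4/3)πr³
dV/dt = dV/dr · dr/dt = 4πr² · 4
At r = 4: dV/dt = 256π cm³/s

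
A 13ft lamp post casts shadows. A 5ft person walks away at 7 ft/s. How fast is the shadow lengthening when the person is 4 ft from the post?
35/8 ft/s

By similar triangles: 13/(x+s) = 5/s
Solving: s = 5x/8
ds/dt = 5/8 · dx/dt = 5/8 · 7 = 35/8 ft/s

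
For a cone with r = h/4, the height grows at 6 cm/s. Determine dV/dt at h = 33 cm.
3267π/8 cm³/s

V = (1/3)π(h/4)²h = πh³/48
dV/dt = πh²/16 · 6
At h = 33: dV/dt = 3267π/8 cm³/s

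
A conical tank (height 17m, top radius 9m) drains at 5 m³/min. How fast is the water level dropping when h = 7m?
1445/(3969π) ≈ 0.1159 m/min

r/h = 9/17, so r = (9/17)h
V = (1/3)πr²h = (1/3)π((9/17)h)²h = (27/289)πh³
dV/dh = (81/289)πh²
dh/dt = (dV/dt)/(dV/dh) = -5/((81/289)π·7²) = -1445/(3969π) m/min
The level is dropping at 1445/(3969π) ≈ 0.1159 m/min.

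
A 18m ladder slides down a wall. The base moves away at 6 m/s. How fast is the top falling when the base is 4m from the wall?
12√77/77 ≈ 1.368 m/s

x² + y² = 18²
2x·dx/dt + 2y·dy/dt = 0
dy/dt = -x/y · dx/dt = -4/(2√77) · 6 = -12√77/77 m/s
The top is descending at 12√77/77 ≈ 1.368 m/s.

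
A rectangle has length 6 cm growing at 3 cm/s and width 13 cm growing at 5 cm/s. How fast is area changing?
69 cm²/s

A = lw
dA/dt = w·dl/dt + l·dw/dt = 13·3 + 6·5 = 69 cm²/s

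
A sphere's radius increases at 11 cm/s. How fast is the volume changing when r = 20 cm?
17600π cm³/s

V = (4/3)πr³
dV/dt = dV/dr · dr/dt = 4πr² · 11
At r = 20: dV/dt = 17600π cm³/s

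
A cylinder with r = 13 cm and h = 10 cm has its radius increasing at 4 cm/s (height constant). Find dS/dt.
288π cm²/s

S = 2πrh + 2πr² (lateral + bases)
dS/dt = (2πh + 4πr)·dr/dt = (2π·10 + 4π·13)·4
= 288π cm²/s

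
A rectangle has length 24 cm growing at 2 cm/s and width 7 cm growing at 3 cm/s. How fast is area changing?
86 cm²/s

A = lw
dA/dt = w·dl/dt + l·dw/dt = 7·2 + 24·3 = 86 cm²/s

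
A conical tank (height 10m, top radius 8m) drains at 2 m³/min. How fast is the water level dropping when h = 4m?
25/(128π) ≈ 0.06217 m/min

r/h = 8/10, so r = (4/5)h
V = (1/3)πr²h = (1/3)π((4/5)h)²h = (16/75)πh³
dV/dh = (16/25)πh²
dh/dt = (dV/dt)/(dV/dh) = -2/((16/25)π·4²) = -25/(128π) m/min
The level is dropping at 25/(128π) ≈ 0.06217 m/min.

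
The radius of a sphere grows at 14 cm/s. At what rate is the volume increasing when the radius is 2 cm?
224π cm³/s

V = (4/3)πr³
dV/dt = dV/dr · dr/dt = 4πr² · 14
At r = 2: dV/dt = 224π cm³/s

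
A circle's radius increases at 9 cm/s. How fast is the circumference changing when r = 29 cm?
18π cm/s

C = 2πr
dC/dt = 2π · dr/dt = 2π · 9 = 18π cm/s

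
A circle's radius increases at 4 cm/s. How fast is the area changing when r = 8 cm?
64π cm²/s

A = πr²
dA/dt = 2πr · dr/dt = 2π(8)(4) = 64π cm²/s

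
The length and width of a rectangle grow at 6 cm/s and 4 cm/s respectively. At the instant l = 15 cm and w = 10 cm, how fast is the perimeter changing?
20 cm/s

P = 2(l + w)
dP/dt = 2(dl/dt + dw/dt) = 2(6 + 4) = 20 cm/s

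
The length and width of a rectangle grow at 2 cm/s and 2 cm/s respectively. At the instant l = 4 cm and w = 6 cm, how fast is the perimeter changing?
8 cm/s

P = 2(l + w)
dP/dt = 2(dl/dt + dw/dt) = 2(2 + 2) = 8 cm/s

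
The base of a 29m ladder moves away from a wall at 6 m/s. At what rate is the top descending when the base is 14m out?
28√645/215 ≈ 3.307 m/s

x² + y² = 29²
2x·dx/dt + 2y·dy/dt = 0
dy/dt = -x/y · dx/dt = -14/√645 · 6 = -28√645/215 m/s
The top is descending at 28√645/215 ≈ 3.307 m/s.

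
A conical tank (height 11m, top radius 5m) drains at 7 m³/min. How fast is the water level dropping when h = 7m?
121/(175π) ≈ 0.2201 m/min

r/h = 5/11, so r = (5/11)h
V = (1/3)πr²h = (1/3)π((5/11)h)²h = (25/363)πh³
dV/dh = (25/121)πh²
dh/dt = (dV/dt)/(dV/dh) = -7/((25/121)π·7²) = -121/(175π) m/min
The level is dropping at 121/(175π) ≈ 0.2201 m/min.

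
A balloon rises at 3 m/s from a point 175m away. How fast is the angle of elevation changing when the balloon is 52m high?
0.015752 rad/s

tan(θ) = y/175
sec²(θ) · dθ/dt = (1/175) · dy/dt
dθ/dt = cos²(θ)/175 · 3 = 175/(175² + 52²) · 3
dθ/dt = 0.015752 rad/s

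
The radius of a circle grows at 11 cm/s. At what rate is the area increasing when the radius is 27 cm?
594π cm²/s

A = πr²
dA/dt = 2πr · dr/dt = 2π(27)(11) = 594π cm²/s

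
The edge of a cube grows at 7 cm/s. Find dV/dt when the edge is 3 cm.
189 cm³/s

V = s³
dV/dt = 3s² · ds/dt = 3·3²·7 = 189 cm³/s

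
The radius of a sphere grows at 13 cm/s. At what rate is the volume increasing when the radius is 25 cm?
32500π cm³/s

V = (4/3)πr³
dV/dt = dV/dr · dr/dt = 4πr² · 13
At r = 25: dV/dt = 32500π cm³/s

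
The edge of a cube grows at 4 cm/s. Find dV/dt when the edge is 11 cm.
1452 cm³/s

V = s³
dV/dt = 3s² · ds/dt = 3·11²·4 = 1452 cm³/s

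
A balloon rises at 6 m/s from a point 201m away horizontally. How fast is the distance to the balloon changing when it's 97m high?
291√49810/24905 ≈ 2.608 m/s

z² = 201² + y²
z = √(201² + 97²) = √49810
dz/dt = y/z · dy/dt = 97/√49810 · 6 = 291√49810/24905 ≈ 2.608 m/s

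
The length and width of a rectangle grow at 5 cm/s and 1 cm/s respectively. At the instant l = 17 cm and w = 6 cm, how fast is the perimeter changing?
12 cm/s

P = 2(l + w)
dP/dt = 2(dl/dt + dw/dt) = 2(5 + 1) = 12 cm/s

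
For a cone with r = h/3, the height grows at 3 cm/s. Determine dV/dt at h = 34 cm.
1156π/3 cm³/s

V = (1/3)π(h/3)²h = πh³/27
dV/dt = πh²/9 · 3
At h = 34: dV/dt = 1156π/3 cm³/s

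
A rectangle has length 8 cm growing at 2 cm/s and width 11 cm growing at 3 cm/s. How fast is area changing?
46 cm²/s

A = lw
dA/dt = w·dl/dt + l·dw/dt = 11·2 + 8·3 = 46 cm²/s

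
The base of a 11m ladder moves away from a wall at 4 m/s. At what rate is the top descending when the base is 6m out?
24√85/85 ≈ 2.603 m/s

x² + y² = 11²
2x·dx/dt + 2y·dy/dt = 0
dy/dt = -x/y · dx/dt = -6/√85 · 4 = -24√85/85 m/s
The top is descending at 24√85/85 ≈ 2.603 m/s.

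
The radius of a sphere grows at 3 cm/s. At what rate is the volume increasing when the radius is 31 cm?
11532π cm³/s

V = (4/3)πr³
dV/dt = dV/dr · dr/dt = 4πr² · 3
At r = 31: dV/dt = 11532π cm³/s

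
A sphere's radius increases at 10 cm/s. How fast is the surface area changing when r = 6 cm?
480π cm²/s

S = 4πr²
dS/dt = dS/dr · dr/dt = 8πr · 10
At r = 6: dS/dt = 480π cm²/s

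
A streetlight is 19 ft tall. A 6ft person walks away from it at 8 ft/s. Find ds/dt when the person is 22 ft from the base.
48/13 ft/s

By similar triangles: 19/(x+s) = 6/s
Solving: s = 6x/13
ds/dt = 6/13 · dx/dt = 6/13 · 8 = 48/13 ft/s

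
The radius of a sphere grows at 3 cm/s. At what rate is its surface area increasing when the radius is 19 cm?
456π cm²/s

S = 4πr²
dS/dt = dS/dr · dr/dt = 8πr · 3
At r = 19: dS/dt = 456π cm²/s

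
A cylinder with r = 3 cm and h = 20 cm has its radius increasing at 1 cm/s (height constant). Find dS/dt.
52π cm²/s

S = 2πrh + 2πr² (lateral + bases)
dS/dt = (2πh + 4πr)·dr/dt = (2π·20 + 4π·3)·1
= 52π cm²/s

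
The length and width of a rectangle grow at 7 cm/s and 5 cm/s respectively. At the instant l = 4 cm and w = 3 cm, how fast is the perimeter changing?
24 cm/s

P = 2(l + w)
dP/dt = 2(dl/dt + dw/dt) = 2(7 + 5) = 24 cm/s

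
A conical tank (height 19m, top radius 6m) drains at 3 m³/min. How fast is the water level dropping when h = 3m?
361/(108π) ≈ 1.064 m/min

r/h = 6/19, so r = (6/19)h
V = (1/3)πr²h = (1/3)π((6/19)h)²h = (12/361)πh³
dV/dh = (36/361)πh²
dh/dt = (dV/dt)/(dV/dh) = -3/((36/361)π·3²) = -361/(108π) m/min
The level is dropping at 361/(108π) ≈ 1.064 m/min.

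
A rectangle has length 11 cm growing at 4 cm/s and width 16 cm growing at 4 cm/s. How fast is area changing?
108 cm²/s

A = lw
dA/dt = w·dl/dt + l·dw/dt = 16·4 + 11·4 = 108 cm²/s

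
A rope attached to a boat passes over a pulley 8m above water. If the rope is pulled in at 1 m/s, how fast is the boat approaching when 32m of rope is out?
4√15/15 ≈ 1.033 m/s

rope² = x² + 8²
x = √(32² - 8²) = 8√15
dx/dt = (rope/x) · d(rope)/dt = (32/(8√15)) · (-1) = -4√15/15 m/s
The boat approaches at 4√15/15 ≈ 1.033 m/s.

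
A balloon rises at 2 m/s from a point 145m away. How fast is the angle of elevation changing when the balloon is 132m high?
0.007542 rad/s

tan(θ) = y/145
sec²(θ) · dθ/dt = (1/145) · dy/dt
dθ/dt = cos²(θ)/145 · 2 = 145/(145² + 132²) · 2
dθ/dt = 0.007542 rad/s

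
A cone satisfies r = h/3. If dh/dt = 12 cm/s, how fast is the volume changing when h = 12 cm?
192π cm³/s

V = (1/3)π(h/3)²h = πh³/27
dV/dt = πh²/9 · 12
At h = 12: dV/dt = 192π cm³/s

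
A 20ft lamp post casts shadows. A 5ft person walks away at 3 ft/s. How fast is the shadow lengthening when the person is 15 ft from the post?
1 ft/s

By similar triangles: 20/(x+s) = 5/s
Solving: s = 5x/15
ds/dt = 5/15 · dx/dt = 1/3 · 3 = 1 ft/s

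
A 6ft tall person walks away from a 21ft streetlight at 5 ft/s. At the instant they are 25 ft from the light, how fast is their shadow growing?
2 ft/s

By similar triangles: 21/(x+s) = 6/s
Solving: s = 6x/15
ds/dt = 6/15 · dx/dt = 2/5 · 5 = 2 ft/s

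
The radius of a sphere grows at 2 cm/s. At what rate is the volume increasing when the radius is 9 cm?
648π cm³/s

V = (4/3)πr³
dV/dt = dV/dr · dr/dt = 4πr² · 2
At r = 9: dV/dt = 648π cm³/s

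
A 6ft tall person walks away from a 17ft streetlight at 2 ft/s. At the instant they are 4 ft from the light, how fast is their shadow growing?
12/11 ft/s

By similar triangles: 17/(x+s) = 6/s
Solving: s = 6x/11
ds/dt = 6/11 · dx/dt = 6/11 · 2 = 12/11 ft/s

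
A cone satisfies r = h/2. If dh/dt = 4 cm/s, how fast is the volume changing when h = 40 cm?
1600π cm³/s

V = (1/3)π(h/2)²h = πh³/12
dV/dt = πh²/4 · 4
At h = 40: dV/dt = 1600π cm³/s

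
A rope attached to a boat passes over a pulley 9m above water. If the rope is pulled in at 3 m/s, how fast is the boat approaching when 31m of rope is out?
93√55/220 ≈ 3.135 m/s

rope² = x² + 9²
x = √(31² - 9²) = 4√55
dx/dt = (rope/x) · d(rope)/dt = (31/(4√55)) · (-3) = -93√55/220 m/s
The boat approaches at 93√55/220 ≈ 3.135 m/s.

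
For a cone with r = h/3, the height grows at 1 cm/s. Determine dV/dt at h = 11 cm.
121π/9 cm³/s

V = (1/3)π(h/3)²h = πh³/27
dV/dt = πh²/9 · 1
At h = 11: dV/dt = 121π/9 cm³/s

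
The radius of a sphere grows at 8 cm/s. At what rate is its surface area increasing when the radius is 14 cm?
896π cm²/s

S = 4πr²
dS/dt = dS/dr · dr/dt = 8πr · 8
At r = 14: dS/dt = 896π cm²/s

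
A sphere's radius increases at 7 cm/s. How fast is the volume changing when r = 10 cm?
2800π cm³/s

V = (4/3)πr³
dV/dt = dV/dr · dr/dt = 4πr² · 7
At r = 10: dV/dt = 2800π cm³/s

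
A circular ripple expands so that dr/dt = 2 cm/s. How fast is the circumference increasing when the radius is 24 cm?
4π cm/s

C = 2πr
dC/dt = 2π · dr/dt = 2π · 2 = 4π cm/s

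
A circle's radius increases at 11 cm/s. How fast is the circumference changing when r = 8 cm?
22π cm/s

C = 2πr
dC/dt = 2π · dr/dt = 2π · 11 = 22π cm/s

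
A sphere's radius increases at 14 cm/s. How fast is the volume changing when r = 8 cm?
3584π cm³/s

V = (4/3)πr³
dV/dt = dV/dr · dr/dt = 4πr² · 14
At r = 8: dV/dt = 3584π cm³/s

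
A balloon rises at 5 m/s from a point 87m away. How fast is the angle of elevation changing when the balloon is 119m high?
0.020018 rad/s

tan(θ) = y/87
sec²(θ) · dθ/dt = (1/87) · dy/dt
dθ/dt = cos²(θ)/87 · 5 = 87/(87² + 119²) · 5
dθ/dt = 0.020018 rad/s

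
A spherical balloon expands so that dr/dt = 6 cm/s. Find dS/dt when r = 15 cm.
720π cm²/s

S = 4πr²
dS/dt = dS/dr · dr/dt = 8πr · 6
At r = 15: dS/dt = 720π cm²/s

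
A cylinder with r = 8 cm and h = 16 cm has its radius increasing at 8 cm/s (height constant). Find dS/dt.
512π cm²/s

S = 2πrh + 2πr² (lateral + bases)
dS/dt = (2πh + 4πr)·dr/dt = (2π·16 + 4π·8)·8
= 512π cm²/s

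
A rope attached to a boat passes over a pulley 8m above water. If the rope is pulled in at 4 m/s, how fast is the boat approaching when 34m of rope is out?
68√273/273 ≈ 4.116 m/s

rope² = x² + 8²
x = √(34² - 8²) = 2√273
dx/dt = (rope/x) · d(rope)/dt = (34/(2√273)) · (-4) = -68√273/273 m/s
The boat approaches at 68√273/273 ≈ 4.116 m/s.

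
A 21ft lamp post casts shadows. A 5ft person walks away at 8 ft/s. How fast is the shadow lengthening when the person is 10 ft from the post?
5/2 ft/s

By similar triangles: 21/(x+s) = 5/s
Solving: s = 5x/16
ds/dt = 5/16 · dx/dt = 5/16 · 8 = 5/2 ft/s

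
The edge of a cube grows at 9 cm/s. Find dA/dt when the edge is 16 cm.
1728 cm²/s

A = 6s²
dA/dt = 12s · ds/dt = 12·16·9 = 1728 cm²/s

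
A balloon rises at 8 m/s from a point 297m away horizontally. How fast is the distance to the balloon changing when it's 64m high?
512√92305/92305 ≈ 1.685 m/s

z² = 297² + y²
z = √(297² + 64²) = √92305
dz/dt = y/z · dy/dt = 64/√92305 · 8 = 512√92305/92305 ≈ 1.685 m/s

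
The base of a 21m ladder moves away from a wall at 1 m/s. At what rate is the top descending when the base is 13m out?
13√17/68 ≈ 0.7882 m/s

x² + y² = 21²
2x·dx/dt + 2y·dy/dt = 0
dy/dt = -x/y · dx/dt = -13/(4√17) · 1 = -13√17/68 m/s
The top is descending at 13√17/68 ≈ 0.7882 m/s.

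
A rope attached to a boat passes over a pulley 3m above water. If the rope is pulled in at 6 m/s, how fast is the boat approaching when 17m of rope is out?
51√70/70 ≈ 6.096 m/s

rope² = x² + 3²
x = √(17² - 3²) = 2√70
dx/dt = (rope/x) · d(rope)/dt = (17/(2√70)) · (-6) = -51√70/70 m/s
The boat approaches at 51√70/70 ≈ 6.096 m/s.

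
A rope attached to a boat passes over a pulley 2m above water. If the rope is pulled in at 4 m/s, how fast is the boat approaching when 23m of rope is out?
92√21/105 ≈ 4.015 m/s

rope² = x² + 2²
x = √(23² - 2²) = 5√21
dx/dt = (rope/x) · d(rope)/dt = (23/(5√21)) · (-4) = -92√21/105 m/s
The boat approaches at 92√21/105 ≈ 4.015 m/s.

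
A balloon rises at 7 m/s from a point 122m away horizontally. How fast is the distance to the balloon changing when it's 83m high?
581√21773/21773 ≈ 3.937 m/s

z² = 122² + y²
z = √(122² + 83²) = √21773
dz/dt = y/z · dy/dt = 83/√21773 · 7 = 581√21773/21773 ≈ 3.937 m/s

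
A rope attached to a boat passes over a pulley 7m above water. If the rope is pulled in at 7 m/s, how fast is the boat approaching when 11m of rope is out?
77√2/12 ≈ 9.075 m/s

rope² = x² + 7²
x = √(11² - 7²) = 6√2
dx/dt = (rope/x) · d(rope)/dt = (11/(6√2)) · (-7) = -77√2/12 m/s
The boat approaches at 77√2/12 ≈ 9.075 m/s.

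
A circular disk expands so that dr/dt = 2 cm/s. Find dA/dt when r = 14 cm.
56π cm²/s

A = πr²
dA/dt = 2πr · dr/dt = 2π(14)(2) = 56π cm²/s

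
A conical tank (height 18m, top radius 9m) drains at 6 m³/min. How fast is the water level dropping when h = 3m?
8/(3π) ≈ 0.8488 m/min

r/h = 9/18, so r = (1/2)h
V = (1/3)πr²h = (1/3)π((1/2)h)²h = (1/12)πh³
dV/dh = (1/4)πh²
dh/dt = (dV/dt)/(dV/dh) = -6/((1/4)π·3²) = -8/(3π) m/min
The level is dropping at 8/(3π) ≈ 0.8488 m/min.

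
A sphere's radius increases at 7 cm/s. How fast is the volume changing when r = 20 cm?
11200π cm³/s

V = (4/3)πr³
dV/dt = dV/dr · dr/dt = 4πr² · 7
At r = 20: dV/dt = 11200π cm³/s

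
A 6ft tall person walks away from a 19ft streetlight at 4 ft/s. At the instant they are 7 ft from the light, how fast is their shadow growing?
24/13 ft/s

By similar triangles: 19/(x+s) = 6/s
Solving: s = 6x/13
ds/dt = 6/13 · dx/dt = 6/13 · 4 = 24/13 ft/s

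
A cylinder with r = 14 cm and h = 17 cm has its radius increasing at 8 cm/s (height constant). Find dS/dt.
720π cm²/s

S = 2πrh + 2πr² (lateral + bases)
dS/dt = (2πh + 4πr)·dr/dt = (2π·17 + 4π·14)·8
= 720π cm²/s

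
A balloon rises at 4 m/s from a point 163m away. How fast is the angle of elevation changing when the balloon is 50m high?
0.022429 rad/s

tan(θ) = y/163
sec²(θ) · dθ/dt = (1/163) · dy/dt
dθ/dt = cos²(θ)/163 · 4 = 163/(163² + 50²) · 4
dθ/dt = 0.022429 rad/s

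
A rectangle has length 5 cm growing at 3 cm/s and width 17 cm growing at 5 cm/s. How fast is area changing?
76 cm²/s

A = lw
dA/dt = w·dl/dt + l·dw/dt = 17·3 + 5·5 = 76 cm²/s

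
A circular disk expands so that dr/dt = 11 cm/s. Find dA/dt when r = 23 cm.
506π cm²/s

A = πr²
dA/dt = 2πr · dr/dt = 2π(23)(11) = 506π cm²/s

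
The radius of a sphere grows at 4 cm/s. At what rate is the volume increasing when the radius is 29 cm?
13456π cm³/s

V = (4/3)πr³
dV/dt = dV/dr · dr/dt = 4πr² · 4
At r = 29: dV/dt = 13456π cm³/s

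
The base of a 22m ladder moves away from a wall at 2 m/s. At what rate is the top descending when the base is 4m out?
4√13/39 ≈ 0.3698 m/s

x² + y² = 22²
2x·dx/dt + 2y·dy/dt = 0
dy/dt = -x/y · dx/dt = -4/(6√13) · 2 = -4√13/39 m/s
The top is descending at 4√13/39 ≈ 0.3698 m/s.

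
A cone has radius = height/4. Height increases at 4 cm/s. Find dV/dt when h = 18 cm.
81π cm³/s

V = (1/3)π(h/4)²h = πh³/48
dV/dt = πh²/16 · 4
At h = 18: dV/dt = 81π cm³/s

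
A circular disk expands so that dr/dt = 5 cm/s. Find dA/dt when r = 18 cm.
180π cm²/s

A = πr²
dA/dt = 2πr · dr/dt = 2π(18)(5) = 180π cm²/s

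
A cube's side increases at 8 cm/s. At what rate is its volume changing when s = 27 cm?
17496 cm³/s

V = s³
dV/dt = 3s² · ds/dt = 3·27²·8 = 17496 cm³/s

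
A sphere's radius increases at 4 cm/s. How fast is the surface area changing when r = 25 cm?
800π cm²/s

S = 4πr²
dS/dt = dS/dr · dr/dt = 8πr · 4
At r = 25: dS/dt = 800π cm²/s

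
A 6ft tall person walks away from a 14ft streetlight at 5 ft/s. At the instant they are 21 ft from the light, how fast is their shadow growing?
15/4 ft/s

By similar triangles: 14/(x+s) = 6/s
Solving: s = 6x/8
ds/dt = 6/8 · dx/dt = 3/4 · 5 = 15/4 ft/s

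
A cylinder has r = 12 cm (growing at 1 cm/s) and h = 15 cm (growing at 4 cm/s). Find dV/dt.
936π cm³/s

V = πr²h
dV/dt = 2πrh·dr/dt + πr²·dh/dt
= 2π(12)(15)(1) + π(12)²(4)
= 936π cm³/s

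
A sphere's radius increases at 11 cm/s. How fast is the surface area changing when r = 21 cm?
1848π cm²/s

S = 4πr²
dS/dt = dS/dr · dr/dt = 8πr · 11
At r = 21: dS/dt = 1848π cm²/s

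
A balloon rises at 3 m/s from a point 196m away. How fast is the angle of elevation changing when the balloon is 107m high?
0.011792 rad/s

tan(θ) = y/196
sec²(θ) · dθ/dt = (1/196) · dy/dt
dθ/dt = cos²(θ)/196 · 3 = 196/(196² + 107²) · 3
dθ/dt = 0.011792 rad/s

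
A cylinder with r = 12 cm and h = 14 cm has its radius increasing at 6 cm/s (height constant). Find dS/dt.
456π cm²/s

S = 2πrh + 2πr² (lateral + bases)
dS/dt = (2πh + 4πr)·dr/dt = (2π·14 + 4π·12)·6
= 456π cm²/s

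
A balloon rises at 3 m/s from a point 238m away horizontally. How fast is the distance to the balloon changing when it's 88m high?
132√16097/16097 ≈ 1.04 m/s

z² = 238² + y²
z = √(238² + 88²) = 2√16097
dz/dt = y/z · dy/dt = 88/(2√16097) · 3 = 132√16097/16097 ≈ 1.04 m/s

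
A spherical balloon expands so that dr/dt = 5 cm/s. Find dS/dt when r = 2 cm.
80π cm²/s

S = 4πr²
dS/dt = dS/dr · dr/dt = 8πr · 5
At r = 2: dS/dt = 80π cm²/s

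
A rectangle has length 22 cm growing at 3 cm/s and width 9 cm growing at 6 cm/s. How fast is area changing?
159 cm²/s

A = lw
dA/dt = w·dl/dt + l·dw/dt = 9·3 + 22·6 = 159 cm²/s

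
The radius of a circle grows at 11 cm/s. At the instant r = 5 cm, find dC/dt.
22π cm/s

C = 2πr
dC/dt = 2π · dr/dt = 2π · 11 = 22π cm/s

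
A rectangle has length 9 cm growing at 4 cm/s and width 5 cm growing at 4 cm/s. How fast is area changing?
56 cm²/s

A = lw
dA/dt = w·dl/dt + l·dw/dt = 5·4 + 9·4 = 56 cm²/s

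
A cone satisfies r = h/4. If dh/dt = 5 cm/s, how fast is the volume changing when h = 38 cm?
1805π/4 cm³/s

V = (1/3)π(h/4)²h = πh³/48
dV/dt = πh²/16 · 5
At h = 38: dV/dt = 1805π/4 cm³/s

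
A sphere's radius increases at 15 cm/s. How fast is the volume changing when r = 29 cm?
50460π cm³/s

V = (4/3)πr³
dV/dt = dV/dr · dr/dt = 4πr² · 15
At r = 29: dV/dt = 50460π cm³/s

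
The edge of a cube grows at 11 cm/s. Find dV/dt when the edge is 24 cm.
19008 cm³/s

V = s³
dV/dt = 3s² · ds/dt = 3·24²·11 = 19008 cm³/s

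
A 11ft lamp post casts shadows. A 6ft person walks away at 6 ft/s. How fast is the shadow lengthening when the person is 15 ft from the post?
36/5 ft/s

By similar triangles: 11/(x+s) = 6/s
Solving: s = 6x/5
ds/dt = 6/5 · dx/dt = 6/5 · 6 = 36/5 ft/s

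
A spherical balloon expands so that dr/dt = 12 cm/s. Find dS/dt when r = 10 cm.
960π cm²/s

S = 4πr²
dS/dt = dS/dr · dr/dt = 8πr · 12
At r = 10: dS/dt = 960π cm²/s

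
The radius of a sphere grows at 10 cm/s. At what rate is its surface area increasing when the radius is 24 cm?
1920π cm²/s

S = 4πr²
dS/dt = dS/dr · dr/dt = 8πr · 10
At r = 24: dS/dt = 1920π cm²/s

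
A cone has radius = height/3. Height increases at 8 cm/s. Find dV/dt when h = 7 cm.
392π/9 cm³/s

V = (1/3)π(h/3)²h = πh³/27
dV/dt = πh²/9 · 8
At h = 7: dV/dt = 392π/9 cm³/s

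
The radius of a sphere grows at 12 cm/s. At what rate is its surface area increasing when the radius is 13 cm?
1248π cm²/s

S = 4πr²
dS/dt = dS/dr · dr/dt = 8πr · 12
At r = 13: dS/dt = 1248π cm²/s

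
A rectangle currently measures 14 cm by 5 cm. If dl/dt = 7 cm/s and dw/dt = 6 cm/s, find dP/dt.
26 cm/s

P = 2(l + w)
dP/dt = 2(dl/dt + dw/dt) = 2(7 + 6) = 26 cm/s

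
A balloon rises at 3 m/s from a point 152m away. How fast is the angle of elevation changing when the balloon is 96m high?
0.014109 rad/s

tan(θ) = y/152
sec²(θ) · dθ/dt = (1/152) · dy/dt
dθ/dt = cos²(θ)/152 · 3 = 152/(152² + 96²) · 3
dθ/dt = 0.014109 rad/s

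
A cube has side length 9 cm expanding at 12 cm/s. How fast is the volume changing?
2916 cm³/s

V = s³
dV/dt = 3s² · ds/dt = 3·9²·12 = 2916 cm³/s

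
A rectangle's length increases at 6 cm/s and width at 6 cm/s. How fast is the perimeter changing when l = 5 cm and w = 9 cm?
24 cm/s

P = 2(l + w)
dP/dt = 2(dl/dt + dw/dt) = 2(6 + 6) = 24 cm/s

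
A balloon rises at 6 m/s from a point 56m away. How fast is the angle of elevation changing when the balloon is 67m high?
0.044066 rad/s

tan(θ) = y/56
sec²(θ) · dθ/dt = (1/56) · dy/dt
dθ/dt = cos²(θ)/56 · 6 = 56/(56² + 67²) · 6
dθ/dt = 0.044066 rad/s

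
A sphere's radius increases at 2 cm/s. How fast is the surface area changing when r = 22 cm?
352π cm²/s

S = 4πr²
dS/dt = dS/dr · dr/dt = 8πr · 2
At r = 22: dS/dt = 352π cm²/s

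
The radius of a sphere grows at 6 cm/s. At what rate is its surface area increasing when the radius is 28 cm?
1344π cm²/s

S = 4πr²
dS/dt = dS/dr · dr/dt = 8πr · 6
At r = 28: dS/dt = 1344π cm²/s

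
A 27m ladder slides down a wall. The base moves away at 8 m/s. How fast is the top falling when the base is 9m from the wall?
2√2 ≈ 2.828 m/s

x² + y² = 27²
2x·dx/dt + 2y·dy/dt = 0
dy/dt = -x/y · dx/dt = -9/(18√2) · 8 = -2√2 m/s
The top is descending at 2√2 ≈ 2.828 m/s.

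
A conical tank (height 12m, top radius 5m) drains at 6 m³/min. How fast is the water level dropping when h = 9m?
32/(75π) ≈ 0.1358 m/min

r/h = 5/12, so r = (5/12)h
V = (1/3)πr²h = (1/3)π((5/12)h)²h = (25/432)πh³
dV/dh = (25/144)πh²
dh/dt = (dV/dt)/(dV/dh) = -6/((25/144)π·9²) = -32/(75π) m/min
The level is dropping at 32/(75π) ≈ 0.1358 m/min.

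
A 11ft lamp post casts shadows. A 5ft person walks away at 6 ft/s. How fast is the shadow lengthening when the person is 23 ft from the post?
5 ft/s

By similar triangles: 11/(x+s) = 5/s
Solving: s = 5x/6
ds/dt = 5/6 · dx/dt = 5/6 · 6 = 5 ft/s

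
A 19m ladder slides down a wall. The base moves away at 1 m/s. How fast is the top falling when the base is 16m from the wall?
16√105/105 ≈ 1.561 m/s

x² + y² = 19²
2x·dx/dt + 2y·dy/dt = 0
dy/dt = -x/y · dx/dt = -16/√105 · 1 = -16√105/105 m/s
The top is descending at 16√105/105 ≈ 1.561 m/s.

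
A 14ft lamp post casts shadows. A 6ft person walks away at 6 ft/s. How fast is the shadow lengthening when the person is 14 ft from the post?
9/2 ft/s

By similar triangles: 14/(x+s) = 6/s
Solving: s = 6x/8
ds/dt = 6/8 · dx/dt = 3/4 · 6 = 9/2 ft/s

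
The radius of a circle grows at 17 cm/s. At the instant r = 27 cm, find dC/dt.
34π cm/s

C = 2πr
dC/dt = 2π · dr/dt = 2π · 17 = 34π cm/s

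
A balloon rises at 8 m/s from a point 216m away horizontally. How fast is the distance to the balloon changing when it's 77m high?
616√52585/52585 ≈ 2.686 m/s

z² = 216² + y²
z = √(216² + 77²) = √52585
dz/dt = y/z · dy/dt = 77/√52585 · 8 = 616√52585/52585 ≈ 2.686 m/s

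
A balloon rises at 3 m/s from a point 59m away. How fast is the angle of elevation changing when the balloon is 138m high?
0.007858 rad/s

tan(θ) = y/59
sec²(θ) · dθ/dt = (1/59) · dy/dt
dθ/dt = cos²(θ)/59 · 3 = 59/(59² + 138²) · 3
dθ/dt = 0.007858 rad/s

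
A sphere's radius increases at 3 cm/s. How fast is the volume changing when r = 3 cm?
108π cm³/s

V = (4/3)πr³
dV/dt = dV/dr · dr/dt = 4πr² · 3
At r = 3: dV/dt = 108π cm³/s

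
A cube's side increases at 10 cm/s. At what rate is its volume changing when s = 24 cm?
17280 cm³/s

V = s³
dV/dt = 3s² · ds/dt = 3·24²·10 = 17280 cm³/s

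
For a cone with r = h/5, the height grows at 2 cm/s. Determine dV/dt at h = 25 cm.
50π cm³/s

V = (1/3)π(h/5)²h = πh³/75
dV/dt = πh²/25 · 2
At h = 25: dV/dt = 50π cm³/s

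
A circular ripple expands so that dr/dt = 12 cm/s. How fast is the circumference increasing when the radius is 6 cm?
24π cm/s

C = 2πr
dC/dt = 2π · dr/dt = 2π · 12 = 24π cm/s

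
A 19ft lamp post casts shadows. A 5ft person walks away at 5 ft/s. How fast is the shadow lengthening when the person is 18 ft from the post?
25/14 ft/s

By similar triangles: 19/(x+s) = 5/s
Solving: s = 5x/14
ds/dt = 5/14 · dx/dt = 5/14 · 5 = 25/14 ft/s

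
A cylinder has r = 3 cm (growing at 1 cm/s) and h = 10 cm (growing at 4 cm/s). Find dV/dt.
96π cm³/s

V = πr²h
dV/dt = 2πrh·dr/dt + πr²·dh/dt
= 2π(3)(10)(1) + π(3)²(4)
= 96π cm³/s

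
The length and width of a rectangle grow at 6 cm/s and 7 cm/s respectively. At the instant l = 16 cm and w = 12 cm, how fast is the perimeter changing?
26 cm/s

P = 2(l + w)
dP/dt = 2(dl/dt + dw/dt) = 2(6 + 7) = 26 cm/s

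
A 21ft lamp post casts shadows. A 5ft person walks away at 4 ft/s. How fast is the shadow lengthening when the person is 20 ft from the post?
5/4 ft/s

By similar triangles: 21/(x+s) = 5/s
Solving: s = 5x/16
ds/dt = 5/16 · dx/dt = 5/16 · 4 = 5/4 ft/s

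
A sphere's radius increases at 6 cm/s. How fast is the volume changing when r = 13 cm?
4056π cm³/s

V = (4/3)πr³
dV/dt = dV/dr · dr/dt = 4πr² · 6
At r = 13: dV/dt = 4056π cm³/s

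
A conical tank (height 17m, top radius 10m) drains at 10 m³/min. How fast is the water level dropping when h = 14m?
289/(1960π) ≈ 0.04693 m/min

r/h = 10/17, so r = (10/17)h
V = (1/3)πr²h = (1/3)π((10/17)h)²h = (100/867)πh³
dV/dh = (100/289)πh²
dh/dt = (dV/dt)/(dV/dh) = -10/((100/289)π·14²) = -289/(1960π) m/min
The level is dropping at 289/(1960π) ≈ 0.04693 m/min.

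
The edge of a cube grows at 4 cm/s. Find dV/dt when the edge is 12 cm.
1728 cm³/s

V = s³
dV/dt = 3s² · ds/dt = 3·12²·4 = 1728 cm³/s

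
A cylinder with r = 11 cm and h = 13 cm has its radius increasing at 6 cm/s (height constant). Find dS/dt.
420π cm²/s

S = 2πrh + 2πr² (lateral + bases)
dS/dt = (2πh + 4πr)·dr/dt = (2π·13 + 4π·11)·6
= 420π cm²/s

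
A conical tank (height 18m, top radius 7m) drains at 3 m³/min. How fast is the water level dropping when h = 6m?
27/(49π) ≈ 0.1754 m/min

r/h = 7/18, so r = (7/18)h
V = (1/3)πr²h = (1/3)π((7/18)h)²h = (49/972)πh³
dV/dh = (49/324)πh²
dh/dt = (dV/dt)/(dV/dh) = -3/((49/324)π·6²) = -27/(49π) m/min
The level is dropping at 27/(49π) ≈ 0.1754 m/min.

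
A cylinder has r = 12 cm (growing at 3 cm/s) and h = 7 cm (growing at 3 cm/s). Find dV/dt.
936π cm³/s

V = πr²h
dV/dt = 2πrh·dr/dt + πr²·dh/dt
= 2π(12)(7)(3) + π(12)²(3)
= 936π cm³/s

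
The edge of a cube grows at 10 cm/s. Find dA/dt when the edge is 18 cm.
2160 cm²/s

A = 6s²
dA/dt = 12s · ds/dt = 12·18·10 = 2160 cm²/s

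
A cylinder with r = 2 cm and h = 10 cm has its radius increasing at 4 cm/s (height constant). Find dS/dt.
112π cm²/s

S = 2πrh + 2πr² (lateral + bases)
dS/dt = (2πh + 4πr)·dr/dt = (2π·10 + 4π·2)·4
= 112π cm²/s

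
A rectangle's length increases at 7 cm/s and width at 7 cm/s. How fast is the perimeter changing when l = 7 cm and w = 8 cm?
28 cm/s

P = 2(l + w)
dP/dt = 2(dl/dt + dw/dt) = 2(7 + 7) = 28 cm/s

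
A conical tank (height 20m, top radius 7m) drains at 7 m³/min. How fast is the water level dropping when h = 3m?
400/(63π) ≈ 2.021 m/min

r/h = 7/20, so r = (7/20)h
V = (1/3)πr²h = (1/3)π((7/20)h)²h = (49/1200)πh³
dV/dh = (49/400)πh²
dh/dt = (dV/dt)/(dV/dh) = -7/((49/400)π·3²) = -400/(63π) m/min
The level is dropping at 400/(63π) ≈ 2.021 m/min.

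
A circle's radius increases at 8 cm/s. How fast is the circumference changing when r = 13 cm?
16π cm/s

C = 2πr
dC/dt = 2π · dr/dt = 2π · 8 = 16π cm/s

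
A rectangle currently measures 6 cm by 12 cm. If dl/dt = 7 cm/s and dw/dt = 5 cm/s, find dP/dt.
24 cm/s

P = 2(l + w)
dP/dt = 2(dl/dt + dw/dt) = 2(7 + 5) = 24 cm/s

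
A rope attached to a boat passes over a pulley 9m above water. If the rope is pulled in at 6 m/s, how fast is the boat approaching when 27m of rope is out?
9√2/2 ≈ 6.364 m/s

rope² = x² + 9²
x = √(27² - 9²) = 18√2
dx/dt = (rope/x) · d(rope)/dt = (27/(18√2)) · (-6) = -9√2/2 m/s
The boat approaches at 9√2/2 ≈ 6.364 m/s.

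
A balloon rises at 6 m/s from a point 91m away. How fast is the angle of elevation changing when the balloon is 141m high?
0.019388 rad/s

tan(θ) = y/91
sec²(θ) · dθ/dt = (1/91) · dy/dt
dθ/dt = cos²(θ)/91 · 6 = 91/(91² + 141²) · 6
dθ/dt = 0.019388 rad/s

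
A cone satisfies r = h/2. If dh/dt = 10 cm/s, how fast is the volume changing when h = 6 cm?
90π cm³/s

V = (1/3)π(h/2)²h = πh³/12
dV/dt = πh²/4 · 10
At h = 6: dV/dt = 90π cm³/s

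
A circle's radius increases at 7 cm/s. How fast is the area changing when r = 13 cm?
182π cm²/s

A = πr²
dA/dt = 2πr · dr/dt = 2π(13)(7) = 182π cm²/s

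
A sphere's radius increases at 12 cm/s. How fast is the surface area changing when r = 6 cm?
576π cm²/s

S = 4πr²
dS/dt = dS/dr · dr/dt = 8πr · 12
At r = 6: dS/dt = 576π cm²/s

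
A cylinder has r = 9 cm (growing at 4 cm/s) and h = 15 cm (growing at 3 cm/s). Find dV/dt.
1323π cm³/s

V = πr²h
dV/dt = 2πrh·dr/dt + πr²·dh/dt
= 2π(9)(15)(4) + π(9)²(3)
= 1323π cm³/s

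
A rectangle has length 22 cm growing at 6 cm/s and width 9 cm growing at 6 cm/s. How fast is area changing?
186 cm²/s

A = lw
dA/dt = w·dl/dt + l·dw/dt = 9·6 + 22·6 = 186 cm²/s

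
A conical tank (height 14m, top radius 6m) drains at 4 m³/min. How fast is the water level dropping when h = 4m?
49/(36π) ≈ 0.4333 m/min

r/h = 6/14, so r = (3/7)h
V = (1/3)πr²h = (1/3)π((3/7)h)²h = (3/49)πh³
dV/dh = (9/49)πh²
dh/dt = (dV/dt)/(dV/dh) = -4/((9/49)π·4²) = -49/(36π) m/min
The level is dropping at 49/(36π) ≈ 0.4333 m/min.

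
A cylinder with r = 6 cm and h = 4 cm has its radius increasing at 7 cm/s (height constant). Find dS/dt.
224π cm²/s

S = 2πrh + 2πr² (lateral + bases)
dS/dt = (2πh + 4πr)·dr/dt = (2π·4 + 4π·6)·7
= 224π cm²/s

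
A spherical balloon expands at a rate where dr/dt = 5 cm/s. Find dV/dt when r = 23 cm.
10580π cm³/s

V = (4/3)πr³
dV/dt = dV/dr · dr/dt = 4πr² · 5
At r = 23: dV/dt = 10580π cm³/s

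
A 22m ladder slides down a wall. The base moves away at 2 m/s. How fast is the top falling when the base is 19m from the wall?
38√123/123 ≈ 3.426 m/s

x² + y² = 22²
2x·dx/dt + 2y·dy/dt = 0
dy/dt = -x/y · dx/dt = -19/√123 · 2 = -38√123/123 m/s
The top is descending at 38√123/123 ≈ 3.426 m/s.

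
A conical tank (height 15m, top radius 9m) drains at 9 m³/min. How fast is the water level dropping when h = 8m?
25/(64π) ≈ 0.1243 m/min

r/h = 9/15, so r = (3/5)h
V = (1/3)πr²h = (1/3)π((3/5)h)²h = (3/25)πh³
dV/dh = (9/25)πh²
dh/dt = (dV/dt)/(dV/dh) = -9/((9/25)π·8²) = -25/(64π) m/min
The level is dropping at 25/(64π) ≈ 0.1243 m/min.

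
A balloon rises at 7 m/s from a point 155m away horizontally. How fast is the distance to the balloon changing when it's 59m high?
413√27506/27506 ≈ 2.49 m/s

z² = 155² + y²
z = √(155² + 59²) = √27506
dz/dt = y/z · dy/dt = 59/√27506 · 7 = 413√27506/27506 ≈ 2.49 m/s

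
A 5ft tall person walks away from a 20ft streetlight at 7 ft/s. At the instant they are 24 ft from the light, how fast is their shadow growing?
7/3 ft/s

By similar triangles: 20/(x+s) = 5/s
Solving: s = 5x/15
ds/dt = 5/15 · dx/dt = 1/3 · 7 = 7/3 ft/s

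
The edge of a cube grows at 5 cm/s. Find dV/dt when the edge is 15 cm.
3375 cm³/s

V = s³
dV/dt = 3s² · ds/dt = 3·15²·5 = 3375 cm³/s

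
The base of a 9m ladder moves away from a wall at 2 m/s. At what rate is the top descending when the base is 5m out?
5√14/14 ≈ 1.336 m/s

x² + y² = 9²
2x·dx/dt + 2y·dy/dt = 0
dy/dt = -x/y · dx/dt = -5/(2√14) · 2 = -5√14/14 m/s
The top is descending at 5√14/14 ≈ 1.336 m/s.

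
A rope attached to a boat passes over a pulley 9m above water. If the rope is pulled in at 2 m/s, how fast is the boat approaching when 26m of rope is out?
52√595/595 ≈ 2.132 m/s

rope² = x² + 9²
x = √(26² - 9²) = √595
dx/dt = (rope/x) · d(rope)/dt = (26/√595) · (-2) = -52√595/595 m/s
The boat approaches at 52√595/595 ≈ 2.132 m/s.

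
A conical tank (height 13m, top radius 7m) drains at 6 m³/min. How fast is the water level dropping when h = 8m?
507/(1568π) ≈ 0.1029 m/min

r/h = 7/13, so r = (7/13)h
V = (1/3)πr²h = (1/3)π((7/13)h)²h = (49/507)πh³
dV/dh = (49/169)πh²
dh/dt = (dV/dt)/(dV/dh) = -6/((49/169)π·8²) = -507/(1568π) m/min
The level is dropping at 507/(1568π) ≈ 0.1029 m/min.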